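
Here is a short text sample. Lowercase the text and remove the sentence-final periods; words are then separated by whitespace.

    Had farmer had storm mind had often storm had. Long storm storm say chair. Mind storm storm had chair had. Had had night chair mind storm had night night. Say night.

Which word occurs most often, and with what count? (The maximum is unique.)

Unigram frequencies (highest first):
  had: 9
  storm: 7
  night: 4
  mind: 3
  chair: 3
  say: 2
  … (3 more, each ≤ 1)

"had", 9 times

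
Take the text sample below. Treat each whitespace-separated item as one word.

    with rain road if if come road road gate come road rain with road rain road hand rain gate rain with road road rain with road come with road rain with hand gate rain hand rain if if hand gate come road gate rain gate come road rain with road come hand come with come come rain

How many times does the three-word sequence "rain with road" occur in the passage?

Scanning the 55 overlapping trigram windows for "rain with road":
  position 12–14: rain with road
  position 20–22: rain with road
  position 24–26: rain with road
  position 48–50: rain with road

4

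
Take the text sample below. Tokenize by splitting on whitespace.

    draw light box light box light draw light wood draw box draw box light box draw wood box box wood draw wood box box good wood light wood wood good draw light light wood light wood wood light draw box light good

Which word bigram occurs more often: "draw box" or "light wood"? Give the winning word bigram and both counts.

"draw box": 3 occurrences
"light wood": 4 occurrences

"light wood" (4 vs 3)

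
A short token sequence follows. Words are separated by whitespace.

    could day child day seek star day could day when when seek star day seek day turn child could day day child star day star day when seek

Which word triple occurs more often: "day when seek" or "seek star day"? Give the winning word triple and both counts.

"seek star day" (2 vs 1)

"day when seek": 1 occurrence
"seek star day": 2 occurrences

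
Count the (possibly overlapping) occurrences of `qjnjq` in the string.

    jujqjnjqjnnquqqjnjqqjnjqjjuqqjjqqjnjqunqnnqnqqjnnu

Sliding a length-5 window over the 50 characters (46 positions):
  position 4–8: qjnjq
  position 15–19: qjnjq
  position 20–24: qjnjq
  position 33–37: qjnjq

4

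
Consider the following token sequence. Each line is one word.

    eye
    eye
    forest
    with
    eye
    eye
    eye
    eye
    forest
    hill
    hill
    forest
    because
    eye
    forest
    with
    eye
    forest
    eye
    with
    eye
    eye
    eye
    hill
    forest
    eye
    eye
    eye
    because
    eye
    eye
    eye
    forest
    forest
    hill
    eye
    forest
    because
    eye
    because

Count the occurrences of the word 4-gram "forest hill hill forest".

1

Scanning the 37 overlapping 4-gram windows for "forest hill hill forest":
  position 9–12: forest hill hill forest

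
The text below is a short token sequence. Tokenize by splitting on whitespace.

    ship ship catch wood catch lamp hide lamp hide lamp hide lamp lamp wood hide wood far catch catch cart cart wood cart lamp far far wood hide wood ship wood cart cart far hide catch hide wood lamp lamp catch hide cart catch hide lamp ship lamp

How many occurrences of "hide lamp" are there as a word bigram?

Scanning the 47 overlapping bigram windows for "hide lamp":
  position 7–8: hide lamp
  position 9–10: hide lamp
  position 11–12: hide lamp
  position 45–46: hide lamp

4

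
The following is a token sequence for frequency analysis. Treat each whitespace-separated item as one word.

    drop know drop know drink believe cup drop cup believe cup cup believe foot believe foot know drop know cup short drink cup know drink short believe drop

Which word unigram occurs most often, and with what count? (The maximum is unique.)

"cup", 6 times

Unigram frequencies (highest first):
  cup: 6
  drop: 5
  know: 5
  believe: 5
  drink: 3
  foot: 2
  … (1 more, each ≤ 2)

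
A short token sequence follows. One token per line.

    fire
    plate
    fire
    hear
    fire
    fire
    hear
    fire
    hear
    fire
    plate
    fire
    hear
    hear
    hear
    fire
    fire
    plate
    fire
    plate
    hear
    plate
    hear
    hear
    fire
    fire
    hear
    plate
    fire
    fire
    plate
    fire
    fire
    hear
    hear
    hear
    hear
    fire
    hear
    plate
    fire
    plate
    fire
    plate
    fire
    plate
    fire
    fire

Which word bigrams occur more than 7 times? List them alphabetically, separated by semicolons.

Bigram counts meeting the condition (more than 7 times):
  fire plate: 8
  plate fire: 9

fire plate; plate fire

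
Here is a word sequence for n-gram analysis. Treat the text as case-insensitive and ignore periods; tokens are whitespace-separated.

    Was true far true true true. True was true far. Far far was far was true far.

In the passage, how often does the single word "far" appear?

Scanning the 17 tokens for "far":
  position 3: far
  position 10: far
  position 11: far
  position 12: far
  position 14: far
  position 17: far

6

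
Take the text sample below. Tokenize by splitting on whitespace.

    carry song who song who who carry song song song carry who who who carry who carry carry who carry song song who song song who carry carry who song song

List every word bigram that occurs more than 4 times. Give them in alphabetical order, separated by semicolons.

Bigram counts meeting the condition (more than 4 times):
  song song: 5
  who carry: 5

song song; who carry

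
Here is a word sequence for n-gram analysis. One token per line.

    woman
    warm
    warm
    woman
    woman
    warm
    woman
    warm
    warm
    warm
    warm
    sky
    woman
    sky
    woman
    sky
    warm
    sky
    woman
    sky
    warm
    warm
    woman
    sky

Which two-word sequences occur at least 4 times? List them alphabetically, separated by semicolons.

warm warm; woman sky

Bigram counts meeting the condition (at least 4 times):
  warm warm: 5
  woman sky: 4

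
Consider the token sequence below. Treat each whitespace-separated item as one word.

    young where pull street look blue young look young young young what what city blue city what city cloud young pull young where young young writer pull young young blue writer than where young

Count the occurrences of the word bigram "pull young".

2

Scanning the 33 overlapping bigram windows for "pull young":
  position 21–22: pull young
  position 27–28: pull young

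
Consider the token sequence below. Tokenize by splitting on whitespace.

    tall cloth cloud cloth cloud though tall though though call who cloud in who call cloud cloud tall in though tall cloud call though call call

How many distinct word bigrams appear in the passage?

26 tokens → 25 bigram windows in total.
Repeated bigrams (each contributes count−1 duplicates):
  cloth cloud: 2
  though call: 2
  though tall: 2
3 duplicate windows → 25 − 3 = 22 distinct.

22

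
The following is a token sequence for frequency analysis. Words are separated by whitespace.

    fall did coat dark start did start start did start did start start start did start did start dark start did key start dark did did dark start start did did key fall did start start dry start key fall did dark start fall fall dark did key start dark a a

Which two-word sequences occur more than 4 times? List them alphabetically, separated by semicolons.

Bigram counts meeting the condition (more than 4 times):
  did start: 6
  start did: 7
  start start: 5

did start; start did; start start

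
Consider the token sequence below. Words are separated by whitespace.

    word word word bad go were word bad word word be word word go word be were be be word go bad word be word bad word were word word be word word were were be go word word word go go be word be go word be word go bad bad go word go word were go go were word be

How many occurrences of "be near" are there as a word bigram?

Scanning the 61 overlapping bigram windows for "be near":
  (none found)

0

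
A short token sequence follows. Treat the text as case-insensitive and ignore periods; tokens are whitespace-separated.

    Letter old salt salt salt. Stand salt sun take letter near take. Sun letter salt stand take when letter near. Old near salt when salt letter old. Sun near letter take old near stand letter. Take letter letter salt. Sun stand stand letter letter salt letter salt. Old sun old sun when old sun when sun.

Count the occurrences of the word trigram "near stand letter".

1

Scanning the 54 overlapping trigram windows for "near stand letter":
  position 33–35: near stand letter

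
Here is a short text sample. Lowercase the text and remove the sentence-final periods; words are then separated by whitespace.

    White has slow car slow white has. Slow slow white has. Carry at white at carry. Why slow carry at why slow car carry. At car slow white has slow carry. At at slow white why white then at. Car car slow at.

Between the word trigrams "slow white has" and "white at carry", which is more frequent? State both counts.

"slow white has": 3 occurrences
"white at carry": 1 occurrence

"slow white has" (3 vs 1)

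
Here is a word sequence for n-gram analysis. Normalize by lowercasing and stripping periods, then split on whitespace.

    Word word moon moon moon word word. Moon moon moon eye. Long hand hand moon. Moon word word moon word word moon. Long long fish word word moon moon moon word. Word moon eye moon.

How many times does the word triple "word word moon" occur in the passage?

Scanning the 33 overlapping trigram windows for "word word moon":
  position 1–3: word word moon
  position 6–8: word word moon
  position 17–19: word word moon
  position 20–22: word word moon
  position 26–28: word word moon
  position 31–33: word word moon

6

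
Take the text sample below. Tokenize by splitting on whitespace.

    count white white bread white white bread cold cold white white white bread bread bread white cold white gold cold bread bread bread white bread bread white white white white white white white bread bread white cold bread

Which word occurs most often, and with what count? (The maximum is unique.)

"white", 18 times

Unigram frequencies (highest first):
  white: 18
  bread: 13
  cold: 5
  count: 1
  gold: 1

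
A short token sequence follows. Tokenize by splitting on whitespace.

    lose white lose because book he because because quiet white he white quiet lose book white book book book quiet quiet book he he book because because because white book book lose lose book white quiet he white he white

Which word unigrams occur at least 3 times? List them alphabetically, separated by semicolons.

because; book; he; lose; quiet; white

Unigram counts meeting the condition (at least 3 times):
  because: 6
  book: 10
  he: 6
  lose: 5
  quiet: 5
  white: 8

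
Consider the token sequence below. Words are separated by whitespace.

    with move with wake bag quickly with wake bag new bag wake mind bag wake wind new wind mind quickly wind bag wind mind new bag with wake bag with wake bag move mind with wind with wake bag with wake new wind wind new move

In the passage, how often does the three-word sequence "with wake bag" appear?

5

Scanning the 44 overlapping trigram windows for "with wake bag":
  position 3–5: with wake bag
  position 7–9: with wake bag
  position 27–29: with wake bag
  position 30–32: with wake bag
  position 37–39: with wake bag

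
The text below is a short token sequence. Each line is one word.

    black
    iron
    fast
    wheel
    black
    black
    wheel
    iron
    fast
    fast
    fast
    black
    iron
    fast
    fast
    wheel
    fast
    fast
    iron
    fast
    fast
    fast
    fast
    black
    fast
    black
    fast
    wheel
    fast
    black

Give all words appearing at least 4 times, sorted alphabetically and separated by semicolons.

black; fast; iron; wheel

Unigram counts meeting the condition (at least 4 times):
  black: 7
  fast: 15
  iron: 4
  wheel: 4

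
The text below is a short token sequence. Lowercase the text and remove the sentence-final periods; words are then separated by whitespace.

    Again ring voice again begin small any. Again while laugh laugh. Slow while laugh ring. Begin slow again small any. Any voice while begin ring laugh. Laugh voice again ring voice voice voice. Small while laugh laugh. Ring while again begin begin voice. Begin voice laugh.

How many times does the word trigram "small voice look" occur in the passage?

Scanning the 44 overlapping trigram windows for "small voice look":
  (none found)

0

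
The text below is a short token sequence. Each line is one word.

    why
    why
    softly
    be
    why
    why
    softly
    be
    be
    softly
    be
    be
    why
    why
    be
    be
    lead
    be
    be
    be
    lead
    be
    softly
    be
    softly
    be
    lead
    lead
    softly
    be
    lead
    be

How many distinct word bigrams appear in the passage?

32 tokens → 31 bigram windows in total.
Repeated bigrams (each contributes count−1 duplicates):
  softly be: 6
  be be: 5
  be lead: 4
  be softly: 3
  lead be: 3
  why why: 3
  be why: 2
  why softly: 2
20 duplicate windows → 31 − 20 = 11 distinct.

11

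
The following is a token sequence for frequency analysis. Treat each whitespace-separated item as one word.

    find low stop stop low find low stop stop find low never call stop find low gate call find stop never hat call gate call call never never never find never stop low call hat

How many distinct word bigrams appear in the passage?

35 tokens → 34 bigram windows in total.
Repeated bigrams (each contributes count−1 duplicates):
  find low: 4
  gate call: 2
  low stop: 2
  never never: 2
  stop find: 2
  stop low: 2
  stop stop: 2
9 duplicate windows → 34 − 9 = 25 distinct.

25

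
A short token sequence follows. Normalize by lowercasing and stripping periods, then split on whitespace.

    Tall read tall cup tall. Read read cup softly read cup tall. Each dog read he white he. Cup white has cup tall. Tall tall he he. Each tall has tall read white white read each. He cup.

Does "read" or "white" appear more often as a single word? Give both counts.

"read" (7 vs 4)

"read": 7 occurrences
"white": 4 occurrences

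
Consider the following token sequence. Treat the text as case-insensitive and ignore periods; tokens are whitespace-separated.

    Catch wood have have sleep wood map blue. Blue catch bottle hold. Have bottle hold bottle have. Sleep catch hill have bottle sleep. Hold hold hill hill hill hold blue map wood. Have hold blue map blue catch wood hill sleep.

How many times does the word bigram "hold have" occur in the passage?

Scanning the 40 overlapping bigram windows for "hold have":
  position 12–13: hold have

1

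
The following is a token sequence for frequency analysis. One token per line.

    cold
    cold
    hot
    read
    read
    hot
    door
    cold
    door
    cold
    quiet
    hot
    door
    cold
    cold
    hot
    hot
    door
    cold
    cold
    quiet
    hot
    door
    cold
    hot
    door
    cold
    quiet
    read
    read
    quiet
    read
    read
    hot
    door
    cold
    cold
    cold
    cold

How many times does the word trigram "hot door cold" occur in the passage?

6

Scanning the 37 overlapping trigram windows for "hot door cold":
  position 6–8: hot door cold
  position 12–14: hot door cold
  position 17–19: hot door cold
  position 22–24: hot door cold
  position 25–27: hot door cold
  position 34–36: hot door cold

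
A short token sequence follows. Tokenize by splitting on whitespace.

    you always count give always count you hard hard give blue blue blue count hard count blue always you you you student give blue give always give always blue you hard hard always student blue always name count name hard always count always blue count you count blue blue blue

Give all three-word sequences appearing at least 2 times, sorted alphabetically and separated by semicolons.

blue blue blue; you hard hard

Trigram counts meeting the condition (at least 2 times):
  blue blue blue: 2
  you hard hard: 2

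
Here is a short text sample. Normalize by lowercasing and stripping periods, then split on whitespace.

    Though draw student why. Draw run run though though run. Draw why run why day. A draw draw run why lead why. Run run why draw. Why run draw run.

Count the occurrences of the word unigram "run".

Scanning the 30 tokens for "run":
  position 6: run
  position 7: run
  position 10: run
  position 13: run
  position 19: run
  position 23: run
  position 24: run
  position 28: run
  position 30: run

9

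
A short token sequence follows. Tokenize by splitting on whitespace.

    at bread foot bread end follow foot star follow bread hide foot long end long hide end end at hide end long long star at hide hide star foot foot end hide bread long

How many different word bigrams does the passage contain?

34 tokens → 33 bigram windows in total.
Repeated bigrams (each contributes count−1 duplicates):
  at hide: 2
  end long: 2
  hide end: 2
3 duplicate windows → 33 − 3 = 30 distinct.

30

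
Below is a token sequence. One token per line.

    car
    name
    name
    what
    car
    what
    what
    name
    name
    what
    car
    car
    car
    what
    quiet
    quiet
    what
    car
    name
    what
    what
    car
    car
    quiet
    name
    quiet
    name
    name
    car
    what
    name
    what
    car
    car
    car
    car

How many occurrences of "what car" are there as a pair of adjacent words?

5

Scanning the 35 overlapping bigram windows for "what car":
  position 4–5: what car
  position 10–11: what car
  position 17–18: what car
  position 21–22: what car
  position 32–33: what car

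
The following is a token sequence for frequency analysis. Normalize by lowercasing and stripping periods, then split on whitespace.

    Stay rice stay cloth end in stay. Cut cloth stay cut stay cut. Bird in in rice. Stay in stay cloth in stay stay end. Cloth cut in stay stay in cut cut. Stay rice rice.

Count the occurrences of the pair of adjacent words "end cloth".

Scanning the 35 overlapping bigram windows for "end cloth":
  position 25–26: end cloth

1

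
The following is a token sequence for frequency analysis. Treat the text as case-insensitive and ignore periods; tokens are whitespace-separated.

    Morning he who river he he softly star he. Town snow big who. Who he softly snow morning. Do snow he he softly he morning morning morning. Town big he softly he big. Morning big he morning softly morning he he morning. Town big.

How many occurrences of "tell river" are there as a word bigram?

0

Scanning the 43 overlapping bigram windows for "tell river":
  (none found)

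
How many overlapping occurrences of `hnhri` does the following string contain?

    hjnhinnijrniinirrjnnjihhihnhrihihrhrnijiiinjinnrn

Sliding a length-5 window over the 49 characters (45 positions):
  position 26–30: hnhri

1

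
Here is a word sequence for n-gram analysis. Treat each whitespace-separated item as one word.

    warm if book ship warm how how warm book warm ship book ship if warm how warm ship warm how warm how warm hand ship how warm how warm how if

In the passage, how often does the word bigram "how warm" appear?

6

Scanning the 30 overlapping bigram windows for "how warm":
  position 7–8: how warm
  position 16–17: how warm
  position 20–21: how warm
  position 22–23: how warm
  position 26–27: how warm
  position 28–29: how warm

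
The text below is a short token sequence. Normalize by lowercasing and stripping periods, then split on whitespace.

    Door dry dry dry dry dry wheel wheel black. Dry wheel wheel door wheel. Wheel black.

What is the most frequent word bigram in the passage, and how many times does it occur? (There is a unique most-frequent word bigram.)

Bigram frequencies (highest first):
  dry dry: 4
  wheel wheel: 3
  dry wheel: 2
  wheel black: 2
  door dry: 1
  black dry: 1
  … (2 more, each ≤ 1)

"dry dry", 4 times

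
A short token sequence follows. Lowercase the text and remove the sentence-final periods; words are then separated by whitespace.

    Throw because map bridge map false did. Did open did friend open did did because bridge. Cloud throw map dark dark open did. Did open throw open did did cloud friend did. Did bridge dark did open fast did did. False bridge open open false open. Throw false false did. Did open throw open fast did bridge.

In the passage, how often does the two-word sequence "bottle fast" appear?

0

Scanning the 56 overlapping bigram windows for "bottle fast":
  (none found)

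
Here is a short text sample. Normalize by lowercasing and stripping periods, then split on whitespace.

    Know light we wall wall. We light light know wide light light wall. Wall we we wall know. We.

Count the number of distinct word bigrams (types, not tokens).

14

19 tokens → 18 bigram windows in total.
Repeated bigrams (each contributes count−1 duplicates):
  light light: 2
  wall wall: 2
  wall we: 2
  we wall: 2
4 duplicate windows → 18 − 4 = 14 distinct.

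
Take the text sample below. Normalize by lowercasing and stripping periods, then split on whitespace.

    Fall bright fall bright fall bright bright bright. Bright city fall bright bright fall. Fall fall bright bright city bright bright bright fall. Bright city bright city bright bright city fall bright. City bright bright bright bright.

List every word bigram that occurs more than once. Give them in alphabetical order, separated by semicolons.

bright bright; bright city; bright fall; city bright; city fall; fall bright; fall fall

Bigram counts meeting the condition (more than once):
  bright bright: 11
  bright city: 6
  bright fall: 4
  city bright: 4
  city fall: 2
  fall bright: 7
  fall fall: 2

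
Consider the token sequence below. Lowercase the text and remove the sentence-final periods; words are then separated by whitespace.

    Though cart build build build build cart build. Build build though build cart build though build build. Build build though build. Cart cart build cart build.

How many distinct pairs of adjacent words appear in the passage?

7

26 tokens → 25 bigram windows in total.
Repeated bigrams (each contributes count−1 duplicates):
  build build: 8
  cart build: 5
  build cart: 4
  build though: 3
  though build: 3
18 duplicate windows → 25 − 18 = 7 distinct.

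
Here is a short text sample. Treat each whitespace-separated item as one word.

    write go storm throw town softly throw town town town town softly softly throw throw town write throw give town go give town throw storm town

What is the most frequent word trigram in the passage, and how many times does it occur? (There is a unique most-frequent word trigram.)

Trigram frequencies (highest first):
  town town town: 2
  write go storm: 1
  go storm throw: 1
  storm throw town: 1
  throw town softly: 1
  town softly throw: 1
  … (17 more, each ≤ 1)

"town town town", 2 times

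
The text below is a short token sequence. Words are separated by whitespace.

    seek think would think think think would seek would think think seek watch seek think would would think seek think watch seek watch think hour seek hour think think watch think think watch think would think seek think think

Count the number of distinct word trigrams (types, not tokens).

39 tokens → 37 trigram windows in total.
Repeated trigrams (each contributes count−1 duplicates):
  seek think would: 2
  think seek think: 2
  think think watch: 2
  think watch think: 2
  think would think: 2
  would think seek: 2
  would think think: 2
7 duplicate windows → 37 − 7 = 30 distinct.

30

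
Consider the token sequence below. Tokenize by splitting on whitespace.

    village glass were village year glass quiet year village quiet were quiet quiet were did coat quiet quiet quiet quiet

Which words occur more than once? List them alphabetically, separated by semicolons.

Unigram counts meeting the condition (more than once):
  glass: 2
  quiet: 8
  village: 3
  were: 3
  year: 2

glass; quiet; village; were; year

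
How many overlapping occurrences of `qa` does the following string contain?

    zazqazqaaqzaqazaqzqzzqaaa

Sliding a length-2 window over the 25 characters (24 positions):
  position 4–5: qa
  position 7–8: qa
  position 13–14: qa
  position 22–23: qa

4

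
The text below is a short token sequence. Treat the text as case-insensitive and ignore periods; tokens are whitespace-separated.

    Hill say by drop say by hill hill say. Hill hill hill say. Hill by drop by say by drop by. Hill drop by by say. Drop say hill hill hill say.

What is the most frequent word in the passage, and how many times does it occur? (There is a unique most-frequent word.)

"hill", 11 times

Unigram frequencies (highest first):
  hill: 11
  say: 8
  by: 8
  drop: 5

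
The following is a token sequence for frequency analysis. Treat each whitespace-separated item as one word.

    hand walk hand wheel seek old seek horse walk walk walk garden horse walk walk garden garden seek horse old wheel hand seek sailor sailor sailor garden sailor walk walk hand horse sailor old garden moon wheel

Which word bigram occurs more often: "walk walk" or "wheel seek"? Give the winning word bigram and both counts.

"walk walk": 4 occurrences
"wheel seek": 1 occurrence

"walk walk" (4 vs 1)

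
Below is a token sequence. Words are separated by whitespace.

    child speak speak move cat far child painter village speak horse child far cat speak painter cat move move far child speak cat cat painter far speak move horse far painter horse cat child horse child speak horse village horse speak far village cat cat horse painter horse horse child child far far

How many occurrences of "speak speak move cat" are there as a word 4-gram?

Scanning the 50 overlapping 4-gram windows for "speak speak move cat":
  position 2–5: speak speak move cat

1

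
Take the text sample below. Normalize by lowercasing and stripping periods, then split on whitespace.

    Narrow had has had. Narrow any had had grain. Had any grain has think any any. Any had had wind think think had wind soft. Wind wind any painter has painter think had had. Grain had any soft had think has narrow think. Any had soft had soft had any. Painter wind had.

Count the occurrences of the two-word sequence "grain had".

2

Scanning the 52 overlapping bigram windows for "grain had":
  position 9–10: grain had
  position 35–36: grain had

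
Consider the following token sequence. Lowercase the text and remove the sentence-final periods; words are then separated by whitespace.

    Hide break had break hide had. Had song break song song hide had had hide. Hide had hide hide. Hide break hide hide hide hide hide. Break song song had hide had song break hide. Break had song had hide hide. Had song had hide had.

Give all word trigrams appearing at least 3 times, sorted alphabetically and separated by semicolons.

Trigram counts meeting the condition (at least 3 times):
  had hide hide: 3
  hide hide hide: 4
  song had hide: 3

had hide hide; hide hide hide; song had hide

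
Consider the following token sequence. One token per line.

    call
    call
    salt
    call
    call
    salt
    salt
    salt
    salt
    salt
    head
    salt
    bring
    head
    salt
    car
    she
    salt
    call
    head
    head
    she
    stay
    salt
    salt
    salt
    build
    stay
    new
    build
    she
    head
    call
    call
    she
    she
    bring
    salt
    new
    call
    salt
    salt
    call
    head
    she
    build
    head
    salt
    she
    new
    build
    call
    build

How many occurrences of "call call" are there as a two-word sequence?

Scanning the 52 overlapping bigram windows for "call call":
  position 1–2: call call
  position 4–5: call call
  position 33–34: call call

3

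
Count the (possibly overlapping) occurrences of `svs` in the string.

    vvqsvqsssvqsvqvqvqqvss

0

Sliding a length-3 window over the 22 characters (20 positions):
  (no match at any position)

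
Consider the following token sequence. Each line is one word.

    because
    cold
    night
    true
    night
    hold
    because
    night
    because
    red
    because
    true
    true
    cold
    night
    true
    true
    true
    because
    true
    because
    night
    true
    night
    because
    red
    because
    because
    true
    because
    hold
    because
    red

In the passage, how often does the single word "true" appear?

Scanning the 33 tokens for "true":
  position 4: true
  position 12: true
  position 13: true
  position 16: true
  position 17: true
  position 18: true
  position 20: true
  position 23: true
  position 29: true

9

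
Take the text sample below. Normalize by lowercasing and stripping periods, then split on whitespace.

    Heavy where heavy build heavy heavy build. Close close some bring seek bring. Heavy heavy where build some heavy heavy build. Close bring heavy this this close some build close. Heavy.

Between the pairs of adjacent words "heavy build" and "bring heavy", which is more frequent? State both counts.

"heavy build" (3 vs 2)

"heavy build": 3 occurrences
"bring heavy": 2 occurrences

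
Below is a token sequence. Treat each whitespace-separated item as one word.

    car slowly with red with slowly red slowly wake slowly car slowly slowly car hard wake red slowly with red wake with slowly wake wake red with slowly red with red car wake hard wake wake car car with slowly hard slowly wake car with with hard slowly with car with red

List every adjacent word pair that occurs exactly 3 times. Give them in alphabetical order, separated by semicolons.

Bigram counts meeting the condition (exactly 3 times):
  car with: 3
  red with: 3
  slowly wake: 3
  slowly with: 3

car with; red with; slowly wake; slowly with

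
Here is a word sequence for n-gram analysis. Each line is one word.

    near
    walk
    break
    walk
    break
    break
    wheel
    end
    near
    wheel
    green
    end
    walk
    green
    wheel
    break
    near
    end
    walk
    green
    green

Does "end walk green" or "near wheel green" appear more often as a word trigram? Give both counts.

"end walk green" (2 vs 1)

"end walk green": 2 occurrences
"near wheel green": 1 occurrence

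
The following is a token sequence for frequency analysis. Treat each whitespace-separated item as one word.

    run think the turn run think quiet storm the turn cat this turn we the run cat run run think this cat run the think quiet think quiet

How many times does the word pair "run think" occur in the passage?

Scanning the 27 overlapping bigram windows for "run think":
  position 1–2: run think
  position 5–6: run think
  position 19–20: run think

3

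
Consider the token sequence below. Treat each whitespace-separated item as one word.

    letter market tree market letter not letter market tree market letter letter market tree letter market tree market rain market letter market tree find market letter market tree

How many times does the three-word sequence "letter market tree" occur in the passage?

6

Scanning the 26 overlapping trigram windows for "letter market tree":
  position 1–3: letter market tree
  position 7–9: letter market tree
  position 12–14: letter market tree
  position 15–17: letter market tree
  position 21–23: letter market tree
  position 26–28: letter market tree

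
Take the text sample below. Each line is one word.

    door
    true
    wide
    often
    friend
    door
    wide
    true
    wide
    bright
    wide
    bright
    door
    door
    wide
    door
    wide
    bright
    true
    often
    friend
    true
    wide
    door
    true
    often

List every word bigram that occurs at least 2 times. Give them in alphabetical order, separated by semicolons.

door true; door wide; often friend; true often; true wide; wide bright; wide door

Bigram counts meeting the condition (at least 2 times):
  door true: 2
  door wide: 3
  often friend: 2
  true often: 2
  true wide: 3
  wide bright: 3
  wide door: 2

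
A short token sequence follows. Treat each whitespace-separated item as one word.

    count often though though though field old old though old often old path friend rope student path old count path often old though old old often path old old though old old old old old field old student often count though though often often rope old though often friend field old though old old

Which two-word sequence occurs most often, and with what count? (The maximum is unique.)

Bigram frequencies (highest first):
  old old: 8
  old though: 5
  though old: 4
  though though: 3
  field old: 3
  old often: 2
  … (25 more, each ≤ 2)

"old old", 8 times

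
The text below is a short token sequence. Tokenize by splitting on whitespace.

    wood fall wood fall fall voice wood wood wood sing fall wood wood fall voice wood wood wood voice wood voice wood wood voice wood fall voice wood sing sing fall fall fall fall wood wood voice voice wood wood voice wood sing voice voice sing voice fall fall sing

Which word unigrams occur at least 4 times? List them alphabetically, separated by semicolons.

fall; sing; voice; wood

Unigram counts meeting the condition (at least 4 times):
  fall: 12
  sing: 6
  voice: 12
  wood: 20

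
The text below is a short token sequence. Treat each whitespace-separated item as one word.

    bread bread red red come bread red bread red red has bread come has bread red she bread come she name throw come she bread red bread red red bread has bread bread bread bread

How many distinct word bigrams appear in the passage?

35 tokens → 34 bigram windows in total.
Repeated bigrams (each contributes count−1 duplicates):
  bread red: 6
  bread bread: 4
  has bread: 3
  red bread: 3
  red red: 3
  bread come: 2
  come she: 2
  she bread: 2
17 duplicate windows → 34 − 17 = 17 distinct.

17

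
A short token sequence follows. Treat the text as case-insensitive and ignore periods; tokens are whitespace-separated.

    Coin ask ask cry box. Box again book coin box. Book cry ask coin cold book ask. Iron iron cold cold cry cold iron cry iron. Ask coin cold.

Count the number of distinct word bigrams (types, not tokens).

26

29 tokens → 28 bigram windows in total.
Repeated bigrams (each contributes count−1 duplicates):
  ask coin: 2
  coin cold: 2
2 duplicate windows → 28 − 2 = 26 distinct.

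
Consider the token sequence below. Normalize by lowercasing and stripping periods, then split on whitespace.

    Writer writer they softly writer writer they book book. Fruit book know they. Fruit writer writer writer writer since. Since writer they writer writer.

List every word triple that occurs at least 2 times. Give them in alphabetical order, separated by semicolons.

writer writer they; writer writer writer

Trigram counts meeting the condition (at least 2 times):
  writer writer they: 2
  writer writer writer: 2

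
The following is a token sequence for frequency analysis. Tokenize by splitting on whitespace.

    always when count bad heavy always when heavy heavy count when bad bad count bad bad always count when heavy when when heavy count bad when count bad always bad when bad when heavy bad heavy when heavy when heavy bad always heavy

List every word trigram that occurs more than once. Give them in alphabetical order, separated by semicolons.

heavy when heavy; when count bad; when heavy bad; when heavy when

Trigram counts meeting the condition (more than once):
  heavy when heavy: 2
  when count bad: 2
  when heavy bad: 2
  when heavy when: 2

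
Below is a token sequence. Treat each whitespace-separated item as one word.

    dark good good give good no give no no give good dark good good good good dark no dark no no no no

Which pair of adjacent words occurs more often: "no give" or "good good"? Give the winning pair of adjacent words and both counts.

"no give": 2 occurrences
"good good": 4 occurrences

"good good" (4 vs 2)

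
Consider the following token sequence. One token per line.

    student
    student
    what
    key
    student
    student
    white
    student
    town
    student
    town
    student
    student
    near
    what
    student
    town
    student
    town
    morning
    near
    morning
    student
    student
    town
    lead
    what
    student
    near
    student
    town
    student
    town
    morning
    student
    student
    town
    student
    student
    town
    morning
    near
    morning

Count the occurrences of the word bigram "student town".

Scanning the 42 overlapping bigram windows for "student town":
  position 8–9: student town
  position 10–11: student town
  position 16–17: student town
  position 18–19: student town
  position 24–25: student town
  position 30–31: student town
  position 32–33: student town
  position 36–37: student town
  position 39–40: student town

9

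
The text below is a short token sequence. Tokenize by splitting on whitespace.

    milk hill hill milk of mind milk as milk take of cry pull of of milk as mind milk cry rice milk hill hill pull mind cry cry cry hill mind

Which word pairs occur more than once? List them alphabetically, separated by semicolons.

cry cry; hill hill; milk as; milk hill; mind milk

Bigram counts meeting the condition (more than once):
  cry cry: 2
  hill hill: 2
  milk as: 2
  milk hill: 2
  mind milk: 2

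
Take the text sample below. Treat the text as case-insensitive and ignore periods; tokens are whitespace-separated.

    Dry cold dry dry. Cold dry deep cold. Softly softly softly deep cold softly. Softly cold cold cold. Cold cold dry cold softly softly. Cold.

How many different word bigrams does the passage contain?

10

25 tokens → 24 bigram windows in total.
Repeated bigrams (each contributes count−1 duplicates):
  cold cold: 4
  softly softly: 4
  cold dry: 3
  cold softly: 3
  dry cold: 3
  deep cold: 2
  softly cold: 2
14 duplicate windows → 24 − 14 = 10 distinct.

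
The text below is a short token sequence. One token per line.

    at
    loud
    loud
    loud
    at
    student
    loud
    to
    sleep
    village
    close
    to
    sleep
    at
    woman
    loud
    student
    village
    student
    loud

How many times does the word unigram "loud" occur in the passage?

Scanning the 20 tokens for "loud":
  position 2: loud
  position 3: loud
  position 4: loud
  position 7: loud
  position 16: loud
  position 20: loud

6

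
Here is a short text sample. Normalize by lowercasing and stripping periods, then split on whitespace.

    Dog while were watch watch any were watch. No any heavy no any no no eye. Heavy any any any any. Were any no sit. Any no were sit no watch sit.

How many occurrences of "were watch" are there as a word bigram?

Scanning the 31 overlapping bigram windows for "were watch":
  position 3–4: were watch
  position 7–8: were watch

2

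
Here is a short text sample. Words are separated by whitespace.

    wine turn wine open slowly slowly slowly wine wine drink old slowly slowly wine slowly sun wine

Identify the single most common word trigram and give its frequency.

Trigram frequencies (highest first):
  slowly slowly wine: 2
  wine turn wine: 1
  turn wine open: 1
  wine open slowly: 1
  open slowly slowly: 1
  slowly slowly slowly: 1
  … (8 more, each ≤ 1)

"slowly slowly wine", 2 times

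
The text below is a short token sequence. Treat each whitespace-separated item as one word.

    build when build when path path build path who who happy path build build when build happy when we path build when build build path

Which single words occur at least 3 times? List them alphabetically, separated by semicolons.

build; path; when

Unigram counts meeting the condition (at least 3 times):
  build: 9
  path: 6
  when: 5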